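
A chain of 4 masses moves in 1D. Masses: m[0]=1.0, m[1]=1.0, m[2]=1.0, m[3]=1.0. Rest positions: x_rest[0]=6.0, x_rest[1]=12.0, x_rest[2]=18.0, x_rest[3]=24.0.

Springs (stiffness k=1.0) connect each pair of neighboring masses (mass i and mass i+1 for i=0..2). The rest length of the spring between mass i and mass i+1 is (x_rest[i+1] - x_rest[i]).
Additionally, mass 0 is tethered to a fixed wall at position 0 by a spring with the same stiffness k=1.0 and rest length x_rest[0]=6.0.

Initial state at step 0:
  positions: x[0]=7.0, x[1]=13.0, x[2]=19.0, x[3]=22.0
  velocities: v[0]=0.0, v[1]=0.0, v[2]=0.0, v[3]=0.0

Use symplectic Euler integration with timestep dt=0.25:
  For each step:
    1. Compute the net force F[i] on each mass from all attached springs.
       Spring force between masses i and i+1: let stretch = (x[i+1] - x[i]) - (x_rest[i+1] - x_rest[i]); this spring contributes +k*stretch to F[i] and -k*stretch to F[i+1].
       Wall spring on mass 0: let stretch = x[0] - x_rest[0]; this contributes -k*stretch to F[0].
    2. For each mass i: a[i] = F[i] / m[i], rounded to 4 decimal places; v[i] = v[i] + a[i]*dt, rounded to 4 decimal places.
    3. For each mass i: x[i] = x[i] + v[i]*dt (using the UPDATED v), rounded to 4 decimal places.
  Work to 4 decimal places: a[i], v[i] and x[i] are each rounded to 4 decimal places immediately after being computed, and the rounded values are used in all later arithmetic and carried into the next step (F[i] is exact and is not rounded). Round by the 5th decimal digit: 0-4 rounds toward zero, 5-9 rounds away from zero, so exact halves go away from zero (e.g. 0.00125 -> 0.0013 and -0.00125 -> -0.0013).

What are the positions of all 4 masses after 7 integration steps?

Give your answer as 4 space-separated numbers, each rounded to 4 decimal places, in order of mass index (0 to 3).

Step 0: x=[7.0000 13.0000 19.0000 22.0000] v=[0.0000 0.0000 0.0000 0.0000]
Step 1: x=[6.9375 13.0000 18.8125 22.1875] v=[-0.2500 0.0000 -0.7500 0.7500]
Step 2: x=[6.8203 12.9844 18.4727 22.5391] v=[-0.4688 -0.0625 -1.3594 1.4063]
Step 3: x=[6.6621 12.9265 18.0440 23.0115] v=[-0.6329 -0.2315 -1.7149 1.8897]
Step 4: x=[6.4790 12.7970 17.6059 23.5485] v=[-0.7323 -0.5182 -1.7524 2.1478]
Step 5: x=[6.2859 12.5731 17.2387 24.0891] v=[-0.7726 -0.8955 -1.4690 2.1622]
Step 6: x=[6.0928 12.2479 17.0080 24.5765] v=[-0.7723 -1.3009 -0.9228 1.9496]
Step 7: x=[5.9036 11.8355 16.9528 24.9659] v=[-0.7567 -1.6497 -0.2207 1.5575]

Answer: 5.9036 11.8355 16.9528 24.9659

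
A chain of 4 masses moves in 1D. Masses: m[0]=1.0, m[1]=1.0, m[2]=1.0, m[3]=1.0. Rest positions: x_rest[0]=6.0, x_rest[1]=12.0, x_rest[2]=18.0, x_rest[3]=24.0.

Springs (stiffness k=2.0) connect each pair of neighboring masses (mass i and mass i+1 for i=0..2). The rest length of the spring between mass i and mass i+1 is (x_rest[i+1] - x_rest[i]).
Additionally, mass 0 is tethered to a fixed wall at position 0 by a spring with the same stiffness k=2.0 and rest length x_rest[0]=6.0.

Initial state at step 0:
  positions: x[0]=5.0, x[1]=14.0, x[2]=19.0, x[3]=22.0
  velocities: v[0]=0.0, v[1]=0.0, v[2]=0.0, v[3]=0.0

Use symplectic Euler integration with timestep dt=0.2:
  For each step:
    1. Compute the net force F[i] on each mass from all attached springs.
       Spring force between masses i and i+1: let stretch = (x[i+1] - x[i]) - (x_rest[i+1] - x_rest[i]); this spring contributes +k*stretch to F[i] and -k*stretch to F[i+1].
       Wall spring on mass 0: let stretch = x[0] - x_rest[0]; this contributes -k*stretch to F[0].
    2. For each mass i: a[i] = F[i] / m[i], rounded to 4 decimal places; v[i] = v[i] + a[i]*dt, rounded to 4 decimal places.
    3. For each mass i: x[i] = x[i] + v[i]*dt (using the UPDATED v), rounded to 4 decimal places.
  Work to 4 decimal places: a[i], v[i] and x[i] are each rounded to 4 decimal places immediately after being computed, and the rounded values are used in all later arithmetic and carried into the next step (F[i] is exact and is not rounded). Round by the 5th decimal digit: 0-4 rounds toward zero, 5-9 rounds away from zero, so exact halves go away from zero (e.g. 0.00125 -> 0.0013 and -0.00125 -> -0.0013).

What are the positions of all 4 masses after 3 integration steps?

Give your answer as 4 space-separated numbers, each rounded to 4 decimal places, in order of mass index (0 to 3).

Step 0: x=[5.0000 14.0000 19.0000 22.0000] v=[0.0000 0.0000 0.0000 0.0000]
Step 1: x=[5.3200 13.6800 18.8400 22.2400] v=[1.6000 -1.6000 -0.8000 1.2000]
Step 2: x=[5.8832 13.1040 18.5392 22.6880] v=[2.8160 -2.8800 -1.5040 2.2400]
Step 3: x=[6.5534 12.3852 18.1355 23.2841] v=[3.3510 -3.5942 -2.0186 2.9805]

Answer: 6.5534 12.3852 18.1355 23.2841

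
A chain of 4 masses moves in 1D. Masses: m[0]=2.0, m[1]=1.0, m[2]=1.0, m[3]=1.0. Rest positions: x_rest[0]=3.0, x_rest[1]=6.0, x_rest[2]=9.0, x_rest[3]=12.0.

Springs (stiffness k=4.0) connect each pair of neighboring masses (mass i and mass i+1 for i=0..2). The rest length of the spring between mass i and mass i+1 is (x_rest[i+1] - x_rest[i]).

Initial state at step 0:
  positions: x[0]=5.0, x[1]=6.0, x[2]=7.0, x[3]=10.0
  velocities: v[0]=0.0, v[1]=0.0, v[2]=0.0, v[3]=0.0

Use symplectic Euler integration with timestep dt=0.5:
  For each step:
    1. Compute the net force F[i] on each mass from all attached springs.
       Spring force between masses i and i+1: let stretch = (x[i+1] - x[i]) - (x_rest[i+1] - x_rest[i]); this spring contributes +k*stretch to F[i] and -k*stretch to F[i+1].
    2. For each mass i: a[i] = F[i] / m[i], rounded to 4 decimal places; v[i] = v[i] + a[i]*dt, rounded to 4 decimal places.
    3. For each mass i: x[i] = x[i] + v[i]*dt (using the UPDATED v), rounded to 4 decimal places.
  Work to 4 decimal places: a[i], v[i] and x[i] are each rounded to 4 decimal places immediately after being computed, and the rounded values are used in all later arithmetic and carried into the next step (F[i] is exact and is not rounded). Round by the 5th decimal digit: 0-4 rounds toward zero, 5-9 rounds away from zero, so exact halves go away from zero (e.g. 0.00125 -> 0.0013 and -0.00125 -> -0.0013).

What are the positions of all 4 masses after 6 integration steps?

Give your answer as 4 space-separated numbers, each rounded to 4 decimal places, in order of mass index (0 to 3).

Step 0: x=[5.0000 6.0000 7.0000 10.0000] v=[0.0000 0.0000 0.0000 0.0000]
Step 1: x=[4.0000 6.0000 9.0000 10.0000] v=[-2.0000 0.0000 4.0000 0.0000]
Step 2: x=[2.5000 7.0000 9.0000 12.0000] v=[-3.0000 2.0000 0.0000 4.0000]
Step 3: x=[1.7500 5.5000 10.0000 14.0000] v=[-1.5000 -3.0000 2.0000 4.0000]
Step 4: x=[1.3750 4.7500 10.5000 15.0000] v=[-0.7500 -1.5000 1.0000 2.0000]
Step 5: x=[1.1875 6.3750 9.7500 14.5000] v=[-0.3750 3.2500 -1.5000 -1.0000]
Step 6: x=[2.0938 6.1875 10.3750 12.2500] v=[1.8125 -0.3750 1.2500 -4.5000]

Answer: 2.0938 6.1875 10.3750 12.2500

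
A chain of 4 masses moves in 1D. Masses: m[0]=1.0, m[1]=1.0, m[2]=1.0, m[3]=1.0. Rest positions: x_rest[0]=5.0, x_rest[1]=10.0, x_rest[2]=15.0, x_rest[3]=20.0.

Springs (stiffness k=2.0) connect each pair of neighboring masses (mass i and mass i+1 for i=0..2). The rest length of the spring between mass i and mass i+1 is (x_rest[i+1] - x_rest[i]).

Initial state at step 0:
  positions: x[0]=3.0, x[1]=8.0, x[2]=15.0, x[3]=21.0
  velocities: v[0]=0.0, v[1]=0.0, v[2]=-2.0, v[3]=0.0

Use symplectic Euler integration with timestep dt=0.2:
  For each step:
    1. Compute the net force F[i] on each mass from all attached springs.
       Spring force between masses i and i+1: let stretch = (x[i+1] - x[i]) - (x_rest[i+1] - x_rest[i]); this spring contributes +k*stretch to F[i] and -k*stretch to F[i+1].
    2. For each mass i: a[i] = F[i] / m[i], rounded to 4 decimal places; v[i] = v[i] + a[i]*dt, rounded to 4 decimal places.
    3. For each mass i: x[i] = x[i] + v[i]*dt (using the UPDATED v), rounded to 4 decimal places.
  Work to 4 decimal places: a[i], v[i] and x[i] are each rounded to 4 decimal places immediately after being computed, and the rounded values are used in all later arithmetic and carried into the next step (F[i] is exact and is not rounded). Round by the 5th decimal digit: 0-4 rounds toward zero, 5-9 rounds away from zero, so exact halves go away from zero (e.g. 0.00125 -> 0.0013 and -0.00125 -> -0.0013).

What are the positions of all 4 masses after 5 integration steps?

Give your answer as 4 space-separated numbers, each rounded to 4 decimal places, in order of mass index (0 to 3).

Answer: 3.3096 9.0292 13.3161 19.3450

Derivation:
Step 0: x=[3.0000 8.0000 15.0000 21.0000] v=[0.0000 0.0000 -2.0000 0.0000]
Step 1: x=[3.0000 8.1600 14.5200 20.9200] v=[0.0000 0.8000 -2.4000 -0.4000]
Step 2: x=[3.0128 8.4160 14.0432 20.7280] v=[0.0640 1.2800 -2.3840 -0.9600]
Step 3: x=[3.0579 8.6899 13.6510 20.4012] v=[0.2253 1.3696 -1.9610 -1.6339]
Step 4: x=[3.1535 8.9101 13.4019 19.9344] v=[0.4781 1.1012 -1.2454 -2.3340]
Step 5: x=[3.3096 9.0292 13.3161 19.3450] v=[0.7807 0.5953 -0.4291 -2.9470]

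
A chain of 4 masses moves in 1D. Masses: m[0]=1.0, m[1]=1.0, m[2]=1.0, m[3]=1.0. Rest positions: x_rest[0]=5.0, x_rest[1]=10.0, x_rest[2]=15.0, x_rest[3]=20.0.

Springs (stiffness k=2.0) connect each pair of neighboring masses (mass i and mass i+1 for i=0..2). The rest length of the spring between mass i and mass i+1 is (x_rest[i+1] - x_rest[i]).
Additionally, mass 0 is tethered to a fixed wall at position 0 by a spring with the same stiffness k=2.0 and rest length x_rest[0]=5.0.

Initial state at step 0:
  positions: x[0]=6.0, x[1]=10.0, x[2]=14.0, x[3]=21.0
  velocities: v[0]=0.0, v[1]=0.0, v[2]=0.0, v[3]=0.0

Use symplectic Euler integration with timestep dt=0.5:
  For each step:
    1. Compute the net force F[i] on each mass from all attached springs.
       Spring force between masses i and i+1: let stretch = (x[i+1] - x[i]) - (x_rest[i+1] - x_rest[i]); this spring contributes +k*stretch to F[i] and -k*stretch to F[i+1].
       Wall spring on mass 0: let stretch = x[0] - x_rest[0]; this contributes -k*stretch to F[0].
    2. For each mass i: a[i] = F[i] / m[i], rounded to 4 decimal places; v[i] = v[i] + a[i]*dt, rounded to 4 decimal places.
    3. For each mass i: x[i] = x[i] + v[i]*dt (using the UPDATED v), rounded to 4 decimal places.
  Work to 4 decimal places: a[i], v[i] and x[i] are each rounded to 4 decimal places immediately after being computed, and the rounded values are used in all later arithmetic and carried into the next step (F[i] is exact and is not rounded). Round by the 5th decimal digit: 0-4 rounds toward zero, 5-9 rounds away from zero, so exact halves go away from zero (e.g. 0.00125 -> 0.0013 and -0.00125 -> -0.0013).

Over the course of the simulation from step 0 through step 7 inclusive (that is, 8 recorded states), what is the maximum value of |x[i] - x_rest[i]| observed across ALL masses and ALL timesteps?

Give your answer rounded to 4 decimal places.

Answer: 1.5000

Derivation:
Step 0: x=[6.0000 10.0000 14.0000 21.0000] v=[0.0000 0.0000 0.0000 0.0000]
Step 1: x=[5.0000 10.0000 15.5000 20.0000] v=[-2.0000 0.0000 3.0000 -2.0000]
Step 2: x=[4.0000 10.2500 16.5000 19.2500] v=[-2.0000 0.5000 2.0000 -1.5000]
Step 3: x=[4.1250 10.5000 15.7500 19.6250] v=[0.2500 0.5000 -1.5000 0.7500]
Step 4: x=[5.3750 10.1875 14.3125 20.5625] v=[2.5000 -0.6250 -2.8750 1.8750]
Step 5: x=[6.3438 9.5313 13.9375 20.8750] v=[1.9375 -1.3125 -0.7500 0.6250]
Step 6: x=[5.7344 9.4844 14.8282 20.2188] v=[-1.2188 -0.0938 1.7813 -1.3125]
Step 7: x=[4.1328 10.2344 15.7423 19.3673] v=[-3.2032 1.5000 1.8281 -1.7031]
Max displacement = 1.5000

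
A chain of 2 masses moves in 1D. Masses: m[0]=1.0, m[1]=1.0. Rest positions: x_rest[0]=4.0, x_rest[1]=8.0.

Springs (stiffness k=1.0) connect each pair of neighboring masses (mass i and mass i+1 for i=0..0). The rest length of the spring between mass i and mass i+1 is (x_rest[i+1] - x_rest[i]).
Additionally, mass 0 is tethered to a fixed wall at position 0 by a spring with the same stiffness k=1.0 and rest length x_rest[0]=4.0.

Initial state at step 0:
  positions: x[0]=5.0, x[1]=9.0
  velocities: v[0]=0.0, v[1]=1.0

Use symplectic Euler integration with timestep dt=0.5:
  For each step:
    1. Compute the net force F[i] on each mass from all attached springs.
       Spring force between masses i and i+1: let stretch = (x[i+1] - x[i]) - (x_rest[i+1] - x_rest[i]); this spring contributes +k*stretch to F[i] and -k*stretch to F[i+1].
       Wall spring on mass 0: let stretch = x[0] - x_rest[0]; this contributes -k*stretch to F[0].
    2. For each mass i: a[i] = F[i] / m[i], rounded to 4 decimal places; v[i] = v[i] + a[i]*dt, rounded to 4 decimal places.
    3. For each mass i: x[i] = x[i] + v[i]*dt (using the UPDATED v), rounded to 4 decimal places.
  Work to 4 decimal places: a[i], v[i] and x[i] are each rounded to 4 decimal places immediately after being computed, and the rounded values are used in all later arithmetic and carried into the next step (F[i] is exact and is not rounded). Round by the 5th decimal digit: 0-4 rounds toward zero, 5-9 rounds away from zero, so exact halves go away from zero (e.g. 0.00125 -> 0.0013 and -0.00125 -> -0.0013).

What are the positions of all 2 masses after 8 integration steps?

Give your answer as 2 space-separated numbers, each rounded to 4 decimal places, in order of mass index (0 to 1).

Answer: 3.9069 7.6272

Derivation:
Step 0: x=[5.0000 9.0000] v=[0.0000 1.0000]
Step 1: x=[4.7500 9.5000] v=[-0.5000 1.0000]
Step 2: x=[4.5000 9.8125] v=[-0.5000 0.6250]
Step 3: x=[4.4531 9.7969] v=[-0.0938 -0.0313]
Step 4: x=[4.6289 9.4453] v=[0.3516 -0.7032]
Step 5: x=[4.8516 8.8896] v=[0.4454 -1.1114]
Step 6: x=[4.8709 8.3244] v=[0.0386 -1.1304]
Step 7: x=[4.5359 7.8958] v=[-0.6701 -0.8572]
Step 8: x=[3.9069 7.6272] v=[-1.2581 -0.5372]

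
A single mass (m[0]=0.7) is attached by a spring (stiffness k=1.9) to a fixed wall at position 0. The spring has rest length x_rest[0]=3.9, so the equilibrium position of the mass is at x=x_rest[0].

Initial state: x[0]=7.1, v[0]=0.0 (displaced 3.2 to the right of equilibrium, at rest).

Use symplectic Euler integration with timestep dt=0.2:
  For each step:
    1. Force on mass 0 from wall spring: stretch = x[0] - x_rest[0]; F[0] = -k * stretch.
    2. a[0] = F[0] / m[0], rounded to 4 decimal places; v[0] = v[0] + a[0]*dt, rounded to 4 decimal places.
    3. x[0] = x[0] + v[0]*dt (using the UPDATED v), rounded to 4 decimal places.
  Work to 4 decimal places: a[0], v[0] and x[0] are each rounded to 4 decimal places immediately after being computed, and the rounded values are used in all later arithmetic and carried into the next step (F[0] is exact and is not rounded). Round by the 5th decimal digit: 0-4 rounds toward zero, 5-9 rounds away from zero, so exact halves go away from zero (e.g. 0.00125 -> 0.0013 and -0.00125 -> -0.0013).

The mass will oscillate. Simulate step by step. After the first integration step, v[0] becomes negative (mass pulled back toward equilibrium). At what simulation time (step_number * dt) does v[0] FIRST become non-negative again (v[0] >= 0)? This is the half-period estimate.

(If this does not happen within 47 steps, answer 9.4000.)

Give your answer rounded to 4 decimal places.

Answer: 2.0000

Derivation:
Step 0: x=[7.1000] v=[0.0000]
Step 1: x=[6.7526] v=[-1.7371]
Step 2: x=[6.0955] v=[-3.2857]
Step 3: x=[5.2000] v=[-4.4775]
Step 4: x=[4.1634] v=[-5.1832]
Step 5: x=[3.0982] v=[-5.3262]
Step 6: x=[2.1200] v=[-4.8909]
Step 7: x=[1.3351] v=[-3.9246]
Step 8: x=[0.8287] v=[-2.5322]
Step 9: x=[0.6557] v=[-0.8649]
Step 10: x=[0.8350] v=[0.8963]
First v>=0 after going negative at step 10, time=2.0000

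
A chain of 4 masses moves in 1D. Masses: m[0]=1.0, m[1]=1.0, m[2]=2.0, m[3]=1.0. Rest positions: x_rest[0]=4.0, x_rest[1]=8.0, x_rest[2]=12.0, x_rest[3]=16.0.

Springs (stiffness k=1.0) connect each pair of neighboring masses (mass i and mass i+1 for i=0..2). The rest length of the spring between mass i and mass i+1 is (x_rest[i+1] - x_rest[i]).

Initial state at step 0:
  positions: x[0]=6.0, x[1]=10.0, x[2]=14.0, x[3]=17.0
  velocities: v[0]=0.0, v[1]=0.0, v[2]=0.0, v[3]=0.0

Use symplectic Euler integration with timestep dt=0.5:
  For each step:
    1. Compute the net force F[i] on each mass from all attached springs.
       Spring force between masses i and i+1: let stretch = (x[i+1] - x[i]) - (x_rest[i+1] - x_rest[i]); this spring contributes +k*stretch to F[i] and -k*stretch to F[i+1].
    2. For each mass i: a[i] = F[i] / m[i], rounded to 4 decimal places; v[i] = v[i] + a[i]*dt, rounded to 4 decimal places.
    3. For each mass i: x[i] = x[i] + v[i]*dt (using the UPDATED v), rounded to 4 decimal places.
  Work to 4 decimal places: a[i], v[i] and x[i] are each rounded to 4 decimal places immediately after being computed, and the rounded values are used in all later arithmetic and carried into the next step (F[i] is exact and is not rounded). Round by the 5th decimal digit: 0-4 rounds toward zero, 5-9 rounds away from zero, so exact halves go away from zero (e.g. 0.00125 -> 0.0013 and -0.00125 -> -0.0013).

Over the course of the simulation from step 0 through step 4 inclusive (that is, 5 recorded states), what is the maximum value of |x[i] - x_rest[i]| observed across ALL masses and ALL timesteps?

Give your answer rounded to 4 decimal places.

Step 0: x=[6.0000 10.0000 14.0000 17.0000] v=[0.0000 0.0000 0.0000 0.0000]
Step 1: x=[6.0000 10.0000 13.8750 17.2500] v=[0.0000 0.0000 -0.2500 0.5000]
Step 2: x=[6.0000 9.9688 13.6875 17.6563] v=[0.0000 -0.0625 -0.3750 0.8125]
Step 3: x=[5.9922 9.8750 13.5313 18.0704] v=[-0.0156 -0.1876 -0.3125 0.8281]
Step 4: x=[5.9551 9.7246 13.4854 18.3497] v=[-0.0742 -0.3009 -0.0918 0.5586]
Max displacement = 2.3497

Answer: 2.3497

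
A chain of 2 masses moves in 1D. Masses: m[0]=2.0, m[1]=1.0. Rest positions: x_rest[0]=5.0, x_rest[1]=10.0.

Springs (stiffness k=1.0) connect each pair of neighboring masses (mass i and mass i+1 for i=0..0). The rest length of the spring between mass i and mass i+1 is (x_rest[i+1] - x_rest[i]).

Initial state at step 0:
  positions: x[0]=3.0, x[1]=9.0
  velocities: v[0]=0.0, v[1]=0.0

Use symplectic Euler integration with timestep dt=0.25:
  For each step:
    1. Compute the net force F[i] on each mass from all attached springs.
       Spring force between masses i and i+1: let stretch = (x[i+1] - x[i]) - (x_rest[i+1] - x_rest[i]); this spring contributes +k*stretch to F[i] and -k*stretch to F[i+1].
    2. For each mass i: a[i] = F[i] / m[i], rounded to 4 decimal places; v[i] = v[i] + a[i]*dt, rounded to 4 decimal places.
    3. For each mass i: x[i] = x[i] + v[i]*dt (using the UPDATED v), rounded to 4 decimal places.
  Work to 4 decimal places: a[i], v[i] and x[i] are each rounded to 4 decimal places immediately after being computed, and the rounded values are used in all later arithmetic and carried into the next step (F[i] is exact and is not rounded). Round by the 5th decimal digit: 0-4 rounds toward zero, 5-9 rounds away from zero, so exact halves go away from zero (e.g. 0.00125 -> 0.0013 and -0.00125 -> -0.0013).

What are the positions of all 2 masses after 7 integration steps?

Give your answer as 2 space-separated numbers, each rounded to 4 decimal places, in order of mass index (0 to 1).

Step 0: x=[3.0000 9.0000] v=[0.0000 0.0000]
Step 1: x=[3.0313 8.9375] v=[0.1250 -0.2500]
Step 2: x=[3.0909 8.8184] v=[0.2383 -0.4766]
Step 3: x=[3.1732 8.6538] v=[0.3293 -0.6585]
Step 4: x=[3.2706 8.4591] v=[0.3894 -0.7787]
Step 5: x=[3.3739 8.2527] v=[0.4130 -0.8258]
Step 6: x=[3.4734 8.0538] v=[0.3979 -0.7955]
Step 7: x=[3.5598 7.8812] v=[0.3455 -0.6906]

Answer: 3.5598 7.8812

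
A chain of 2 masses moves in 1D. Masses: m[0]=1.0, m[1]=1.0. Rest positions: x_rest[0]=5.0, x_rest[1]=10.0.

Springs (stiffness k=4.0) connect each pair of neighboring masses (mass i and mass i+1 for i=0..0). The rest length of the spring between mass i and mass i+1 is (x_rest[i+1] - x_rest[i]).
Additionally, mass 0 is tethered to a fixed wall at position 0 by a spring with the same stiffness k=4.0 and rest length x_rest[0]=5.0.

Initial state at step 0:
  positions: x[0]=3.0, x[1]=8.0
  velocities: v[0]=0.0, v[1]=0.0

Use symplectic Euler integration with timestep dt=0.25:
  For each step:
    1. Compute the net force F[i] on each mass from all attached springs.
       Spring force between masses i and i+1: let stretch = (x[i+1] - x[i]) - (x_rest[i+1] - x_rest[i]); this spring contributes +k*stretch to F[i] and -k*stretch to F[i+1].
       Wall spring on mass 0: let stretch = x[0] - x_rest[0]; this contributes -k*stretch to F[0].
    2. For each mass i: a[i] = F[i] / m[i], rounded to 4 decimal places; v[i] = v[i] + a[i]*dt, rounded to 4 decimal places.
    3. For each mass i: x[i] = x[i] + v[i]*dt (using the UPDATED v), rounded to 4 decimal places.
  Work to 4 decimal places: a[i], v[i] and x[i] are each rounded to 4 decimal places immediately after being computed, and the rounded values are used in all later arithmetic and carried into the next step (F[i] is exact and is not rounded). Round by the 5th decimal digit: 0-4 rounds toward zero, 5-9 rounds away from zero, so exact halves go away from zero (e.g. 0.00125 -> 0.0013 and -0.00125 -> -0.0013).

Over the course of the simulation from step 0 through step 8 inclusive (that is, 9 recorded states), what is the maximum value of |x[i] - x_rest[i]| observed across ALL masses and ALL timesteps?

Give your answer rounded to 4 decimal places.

Answer: 2.3362

Derivation:
Step 0: x=[3.0000 8.0000] v=[0.0000 0.0000]
Step 1: x=[3.5000 8.0000] v=[2.0000 0.0000]
Step 2: x=[4.2500 8.1250] v=[3.0000 0.5000]
Step 3: x=[4.9063 8.5313] v=[2.6250 1.6250]
Step 4: x=[5.2422 9.2813] v=[1.3437 3.0000]
Step 5: x=[5.2774 10.2715] v=[0.1406 3.9609]
Step 6: x=[5.2417 11.2632] v=[-0.1427 3.9668]
Step 7: x=[5.4010 11.9995] v=[0.6371 2.9453]
Step 8: x=[5.8597 12.3362] v=[1.8346 1.3468]
Max displacement = 2.3362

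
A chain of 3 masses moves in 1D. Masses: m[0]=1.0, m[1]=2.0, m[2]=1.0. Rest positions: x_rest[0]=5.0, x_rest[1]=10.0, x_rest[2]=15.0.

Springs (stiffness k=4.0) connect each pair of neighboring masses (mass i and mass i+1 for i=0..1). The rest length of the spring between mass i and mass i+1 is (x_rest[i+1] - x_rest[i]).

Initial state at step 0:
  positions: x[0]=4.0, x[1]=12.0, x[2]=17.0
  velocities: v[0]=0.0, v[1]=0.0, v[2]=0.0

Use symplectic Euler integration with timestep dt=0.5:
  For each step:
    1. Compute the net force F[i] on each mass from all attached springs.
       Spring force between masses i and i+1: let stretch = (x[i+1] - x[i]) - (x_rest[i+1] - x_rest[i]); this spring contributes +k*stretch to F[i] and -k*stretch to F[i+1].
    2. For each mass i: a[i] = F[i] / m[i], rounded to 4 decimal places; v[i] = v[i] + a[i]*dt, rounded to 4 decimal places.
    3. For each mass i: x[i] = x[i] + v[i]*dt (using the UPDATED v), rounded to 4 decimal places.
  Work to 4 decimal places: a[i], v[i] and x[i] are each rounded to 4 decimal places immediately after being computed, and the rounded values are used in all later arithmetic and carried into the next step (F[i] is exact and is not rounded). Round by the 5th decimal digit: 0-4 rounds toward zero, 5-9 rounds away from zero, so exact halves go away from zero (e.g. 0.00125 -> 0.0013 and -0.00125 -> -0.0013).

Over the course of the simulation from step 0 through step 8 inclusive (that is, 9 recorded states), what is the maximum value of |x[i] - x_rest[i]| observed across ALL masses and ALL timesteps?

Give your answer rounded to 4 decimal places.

Answer: 3.5000

Derivation:
Step 0: x=[4.0000 12.0000 17.0000] v=[0.0000 0.0000 0.0000]
Step 1: x=[7.0000 10.5000 17.0000] v=[6.0000 -3.0000 0.0000]
Step 2: x=[8.5000 10.5000 15.5000] v=[3.0000 0.0000 -3.0000]
Step 3: x=[7.0000 12.0000 14.0000] v=[-3.0000 3.0000 -3.0000]
Step 4: x=[5.5000 12.0000 15.5000] v=[-3.0000 0.0000 3.0000]
Step 5: x=[5.5000 10.5000 18.5000] v=[0.0000 -3.0000 6.0000]
Step 6: x=[5.5000 10.5000 18.5000] v=[0.0000 0.0000 0.0000]
Step 7: x=[5.5000 12.0000 15.5000] v=[0.0000 3.0000 -6.0000]
Step 8: x=[7.0000 12.0000 14.0000] v=[3.0000 0.0000 -3.0000]
Max displacement = 3.5000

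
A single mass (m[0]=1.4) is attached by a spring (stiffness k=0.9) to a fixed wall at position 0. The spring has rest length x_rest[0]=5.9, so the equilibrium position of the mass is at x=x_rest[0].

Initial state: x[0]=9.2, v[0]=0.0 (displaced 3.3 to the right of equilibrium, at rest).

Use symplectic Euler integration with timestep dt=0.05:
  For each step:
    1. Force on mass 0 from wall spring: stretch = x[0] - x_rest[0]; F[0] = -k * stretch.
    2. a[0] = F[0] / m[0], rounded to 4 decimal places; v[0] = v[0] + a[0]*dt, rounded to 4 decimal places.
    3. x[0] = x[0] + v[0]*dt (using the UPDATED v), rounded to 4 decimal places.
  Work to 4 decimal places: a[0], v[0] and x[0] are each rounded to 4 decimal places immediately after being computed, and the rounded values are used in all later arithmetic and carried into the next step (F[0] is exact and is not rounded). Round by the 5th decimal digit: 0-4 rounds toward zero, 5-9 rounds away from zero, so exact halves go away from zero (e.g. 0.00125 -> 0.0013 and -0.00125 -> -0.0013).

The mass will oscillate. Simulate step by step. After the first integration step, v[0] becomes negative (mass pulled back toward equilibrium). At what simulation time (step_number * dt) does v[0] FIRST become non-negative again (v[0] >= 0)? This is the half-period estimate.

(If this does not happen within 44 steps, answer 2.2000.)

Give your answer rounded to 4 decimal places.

Answer: 2.2000

Derivation:
Step 0: x=[9.2000] v=[0.0000]
Step 1: x=[9.1947] v=[-0.1061]
Step 2: x=[9.1841] v=[-0.2120]
Step 3: x=[9.1682] v=[-0.3176]
Step 4: x=[9.1471] v=[-0.4227]
Step 5: x=[9.1207] v=[-0.5271]
Step 6: x=[9.0892] v=[-0.6306]
Step 7: x=[9.0525] v=[-0.7331]
Step 8: x=[9.0108] v=[-0.8344]
Step 9: x=[8.9641] v=[-0.9344]
Step 10: x=[8.9125] v=[-1.0329]
Step 11: x=[8.8560] v=[-1.1297]
Step 12: x=[8.7948] v=[-1.2247]
Step 13: x=[8.7289] v=[-1.3177]
Step 14: x=[8.6585] v=[-1.4086]
Step 15: x=[8.5836] v=[-1.4973]
Step 16: x=[8.5044] v=[-1.5836]
Step 17: x=[8.4210] v=[-1.6673]
Step 18: x=[8.3336] v=[-1.7483]
Step 19: x=[8.2423] v=[-1.8265]
Step 20: x=[8.1472] v=[-1.9018]
Step 21: x=[8.0485] v=[-1.9740]
Step 22: x=[7.9463] v=[-2.0431]
Step 23: x=[7.8409] v=[-2.1089]
Step 24: x=[7.7323] v=[-2.1713]
Step 25: x=[7.6208] v=[-2.2302]
Step 26: x=[7.5065] v=[-2.2855]
Step 27: x=[7.3896] v=[-2.3371]
Step 28: x=[7.2704] v=[-2.3850]
Step 29: x=[7.1489] v=[-2.4291]
Step 30: x=[7.0254] v=[-2.4692]
Step 31: x=[6.9001] v=[-2.5054]
Step 32: x=[6.7732] v=[-2.5375]
Step 33: x=[6.6449] v=[-2.5656]
Step 34: x=[6.5154] v=[-2.5895]
Step 35: x=[6.3849] v=[-2.6093]
Step 36: x=[6.2537] v=[-2.6249]
Step 37: x=[6.1219] v=[-2.6363]
Step 38: x=[5.9897] v=[-2.6434]
Step 39: x=[5.8574] v=[-2.6463]
Step 40: x=[5.7252] v=[-2.6449]
Step 41: x=[5.5932] v=[-2.6393]
Step 42: x=[5.4617] v=[-2.6294]
Step 43: x=[5.3309] v=[-2.6153]
Step 44: x=[5.2011] v=[-2.5970]
v[0] did not become non-negative within 44 steps; using fallback time=2.2000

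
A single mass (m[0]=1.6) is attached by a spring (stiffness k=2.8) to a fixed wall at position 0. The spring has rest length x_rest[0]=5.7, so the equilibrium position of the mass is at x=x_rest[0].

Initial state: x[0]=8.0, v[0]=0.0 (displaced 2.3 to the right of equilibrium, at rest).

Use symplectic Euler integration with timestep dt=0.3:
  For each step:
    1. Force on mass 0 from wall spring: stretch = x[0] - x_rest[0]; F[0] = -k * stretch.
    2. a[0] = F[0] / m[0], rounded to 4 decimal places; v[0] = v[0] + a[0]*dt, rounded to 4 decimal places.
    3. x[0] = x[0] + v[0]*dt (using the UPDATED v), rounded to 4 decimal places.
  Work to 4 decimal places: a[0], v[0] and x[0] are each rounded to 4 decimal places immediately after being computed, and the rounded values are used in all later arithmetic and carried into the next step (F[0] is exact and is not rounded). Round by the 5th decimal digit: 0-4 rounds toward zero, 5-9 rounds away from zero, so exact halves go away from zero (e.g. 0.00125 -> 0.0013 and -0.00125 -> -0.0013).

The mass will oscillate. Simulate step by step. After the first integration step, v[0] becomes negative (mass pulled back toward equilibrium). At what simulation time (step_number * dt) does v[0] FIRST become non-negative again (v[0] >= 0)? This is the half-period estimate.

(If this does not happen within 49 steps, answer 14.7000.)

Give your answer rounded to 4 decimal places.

Step 0: x=[8.0000] v=[0.0000]
Step 1: x=[7.6378] v=[-1.2075]
Step 2: x=[6.9703] v=[-2.2249]
Step 3: x=[6.1028] v=[-2.8918]
Step 4: x=[5.1718] v=[-3.1033]
Step 5: x=[4.3240] v=[-2.8260]
Step 6: x=[3.6929] v=[-2.1036]
Step 7: x=[3.3779] v=[-1.0499]
Step 8: x=[3.4287] v=[0.1692]
First v>=0 after going negative at step 8, time=2.4000

Answer: 2.4000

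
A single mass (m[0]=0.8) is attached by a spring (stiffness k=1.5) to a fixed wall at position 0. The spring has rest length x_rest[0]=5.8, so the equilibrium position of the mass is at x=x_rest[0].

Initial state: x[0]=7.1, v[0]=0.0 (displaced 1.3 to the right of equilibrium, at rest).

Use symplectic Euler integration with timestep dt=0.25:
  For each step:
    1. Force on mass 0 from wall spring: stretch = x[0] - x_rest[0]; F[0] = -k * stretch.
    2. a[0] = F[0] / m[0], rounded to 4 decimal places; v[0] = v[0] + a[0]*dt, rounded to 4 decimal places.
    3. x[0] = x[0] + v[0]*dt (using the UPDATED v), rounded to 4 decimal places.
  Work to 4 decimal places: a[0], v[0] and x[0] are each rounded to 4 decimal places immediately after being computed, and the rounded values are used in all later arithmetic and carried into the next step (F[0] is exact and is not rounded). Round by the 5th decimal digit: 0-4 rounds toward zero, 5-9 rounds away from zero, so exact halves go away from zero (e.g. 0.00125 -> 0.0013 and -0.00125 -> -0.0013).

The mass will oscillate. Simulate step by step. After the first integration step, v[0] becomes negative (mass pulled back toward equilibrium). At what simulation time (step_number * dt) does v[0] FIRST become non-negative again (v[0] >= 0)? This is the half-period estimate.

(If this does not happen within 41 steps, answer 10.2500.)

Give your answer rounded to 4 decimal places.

Answer: 2.5000

Derivation:
Step 0: x=[7.1000] v=[0.0000]
Step 1: x=[6.9477] v=[-0.6094]
Step 2: x=[6.6609] v=[-1.1474]
Step 3: x=[6.2732] v=[-1.5510]
Step 4: x=[5.8300] v=[-1.7728]
Step 5: x=[5.3833] v=[-1.7869]
Step 6: x=[4.9854] v=[-1.5916]
Step 7: x=[4.6830] v=[-1.2098]
Step 8: x=[4.5115] v=[-0.6862]
Step 9: x=[4.4910] v=[-0.0822]
Step 10: x=[4.6239] v=[0.5314]
First v>=0 after going negative at step 10, time=2.5000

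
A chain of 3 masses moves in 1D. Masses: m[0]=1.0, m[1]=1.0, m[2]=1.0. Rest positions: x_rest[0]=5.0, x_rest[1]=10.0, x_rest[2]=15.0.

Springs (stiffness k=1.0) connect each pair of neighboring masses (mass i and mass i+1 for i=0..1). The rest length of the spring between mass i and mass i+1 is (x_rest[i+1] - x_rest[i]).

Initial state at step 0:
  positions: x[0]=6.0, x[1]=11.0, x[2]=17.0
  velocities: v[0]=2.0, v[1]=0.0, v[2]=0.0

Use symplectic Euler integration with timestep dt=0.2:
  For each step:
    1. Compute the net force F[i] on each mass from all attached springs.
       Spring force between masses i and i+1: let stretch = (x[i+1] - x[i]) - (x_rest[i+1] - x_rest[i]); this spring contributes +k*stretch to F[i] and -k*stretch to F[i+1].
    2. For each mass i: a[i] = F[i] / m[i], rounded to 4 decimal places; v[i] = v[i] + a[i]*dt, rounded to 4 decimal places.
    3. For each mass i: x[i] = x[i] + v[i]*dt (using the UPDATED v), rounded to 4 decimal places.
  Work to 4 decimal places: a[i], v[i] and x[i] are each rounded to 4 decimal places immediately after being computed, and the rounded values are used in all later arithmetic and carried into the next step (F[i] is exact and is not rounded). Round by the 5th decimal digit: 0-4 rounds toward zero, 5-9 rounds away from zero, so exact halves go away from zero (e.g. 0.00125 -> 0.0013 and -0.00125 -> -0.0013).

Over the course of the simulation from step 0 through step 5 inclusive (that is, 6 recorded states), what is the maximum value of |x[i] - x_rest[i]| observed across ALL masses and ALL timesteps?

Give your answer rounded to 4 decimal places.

Step 0: x=[6.0000 11.0000 17.0000] v=[2.0000 0.0000 0.0000]
Step 1: x=[6.4000 11.0400 16.9600] v=[2.0000 0.2000 -0.2000]
Step 2: x=[6.7856 11.1312 16.8832] v=[1.9280 0.4560 -0.3840]
Step 3: x=[7.1450 11.2787 16.7763] v=[1.7971 0.7373 -0.5344]
Step 4: x=[7.4698 11.4807 16.6495] v=[1.6238 1.0101 -0.6339]
Step 5: x=[7.7550 11.7290 16.5160] v=[1.4260 1.2417 -0.6677]
Max displacement = 2.7550

Answer: 2.7550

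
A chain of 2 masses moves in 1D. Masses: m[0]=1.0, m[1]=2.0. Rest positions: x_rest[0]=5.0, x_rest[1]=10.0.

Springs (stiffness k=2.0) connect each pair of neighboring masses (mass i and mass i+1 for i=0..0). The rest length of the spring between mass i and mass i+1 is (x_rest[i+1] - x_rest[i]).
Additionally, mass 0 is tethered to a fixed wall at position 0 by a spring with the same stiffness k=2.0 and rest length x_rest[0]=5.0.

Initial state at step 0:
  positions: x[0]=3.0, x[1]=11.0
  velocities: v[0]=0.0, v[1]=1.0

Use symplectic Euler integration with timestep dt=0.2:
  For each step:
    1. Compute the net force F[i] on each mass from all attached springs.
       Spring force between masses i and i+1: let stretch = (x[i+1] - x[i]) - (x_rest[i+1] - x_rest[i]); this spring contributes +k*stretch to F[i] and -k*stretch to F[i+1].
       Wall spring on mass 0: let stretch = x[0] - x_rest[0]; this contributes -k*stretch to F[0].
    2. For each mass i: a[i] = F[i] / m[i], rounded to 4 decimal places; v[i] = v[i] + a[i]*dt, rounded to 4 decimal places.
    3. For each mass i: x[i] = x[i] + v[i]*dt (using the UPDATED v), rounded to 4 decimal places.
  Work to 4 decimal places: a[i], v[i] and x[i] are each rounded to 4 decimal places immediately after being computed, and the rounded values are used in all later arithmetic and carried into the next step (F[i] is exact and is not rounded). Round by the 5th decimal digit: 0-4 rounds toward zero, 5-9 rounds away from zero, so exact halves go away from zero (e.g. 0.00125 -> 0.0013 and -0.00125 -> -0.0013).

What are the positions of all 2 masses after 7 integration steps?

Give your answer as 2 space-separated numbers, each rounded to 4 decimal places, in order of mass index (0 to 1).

Step 0: x=[3.0000 11.0000] v=[0.0000 1.0000]
Step 1: x=[3.4000 11.0800] v=[2.0000 0.4000]
Step 2: x=[4.1424 11.0528] v=[3.7120 -0.1360]
Step 3: x=[5.1062 10.9492] v=[4.8192 -0.5181]
Step 4: x=[6.1290 10.8119] v=[5.1139 -0.6867]
Step 5: x=[7.0361 10.6872] v=[4.5355 -0.6233]
Step 6: x=[7.6724 10.6165] v=[3.1815 -0.3535]
Step 7: x=[7.9304 10.6280] v=[1.2902 0.0577]

Answer: 7.9304 10.6280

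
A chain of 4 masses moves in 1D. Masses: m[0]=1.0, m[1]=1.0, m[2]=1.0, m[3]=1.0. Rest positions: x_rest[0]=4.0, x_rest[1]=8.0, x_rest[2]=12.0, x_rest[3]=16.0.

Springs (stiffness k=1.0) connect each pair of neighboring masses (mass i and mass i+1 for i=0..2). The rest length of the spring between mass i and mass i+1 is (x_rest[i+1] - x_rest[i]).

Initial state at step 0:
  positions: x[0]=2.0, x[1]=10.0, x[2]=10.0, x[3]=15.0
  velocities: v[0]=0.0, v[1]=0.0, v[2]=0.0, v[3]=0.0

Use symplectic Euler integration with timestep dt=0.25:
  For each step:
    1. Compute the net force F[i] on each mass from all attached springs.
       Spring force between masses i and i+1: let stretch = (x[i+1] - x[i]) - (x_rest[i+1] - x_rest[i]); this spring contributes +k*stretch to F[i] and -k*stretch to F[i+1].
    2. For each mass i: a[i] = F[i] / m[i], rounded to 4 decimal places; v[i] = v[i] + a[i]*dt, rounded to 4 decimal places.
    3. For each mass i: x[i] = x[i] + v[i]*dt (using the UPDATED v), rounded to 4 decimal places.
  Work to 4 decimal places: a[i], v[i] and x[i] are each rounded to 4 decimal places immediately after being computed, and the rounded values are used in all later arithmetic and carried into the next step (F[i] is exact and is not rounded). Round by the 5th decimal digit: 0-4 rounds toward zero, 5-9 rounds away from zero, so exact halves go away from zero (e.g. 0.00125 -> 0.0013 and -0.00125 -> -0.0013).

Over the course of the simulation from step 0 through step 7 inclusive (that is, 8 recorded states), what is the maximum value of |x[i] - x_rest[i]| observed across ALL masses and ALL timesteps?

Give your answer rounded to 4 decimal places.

Step 0: x=[2.0000 10.0000 10.0000 15.0000] v=[0.0000 0.0000 0.0000 0.0000]
Step 1: x=[2.2500 9.5000 10.3125 14.9375] v=[1.0000 -2.0000 1.2500 -0.2500]
Step 2: x=[2.7031 8.5977 10.8633 14.8359] v=[1.8125 -3.6094 2.2031 -0.4063]
Step 3: x=[3.2747 7.4685 11.5208 14.7360] v=[2.2862 -4.5167 2.6299 -0.3995]
Step 4: x=[3.8584 6.3305 12.1260 14.6852] v=[2.3347 -4.5521 2.4206 -0.2033]
Step 5: x=[4.3466 5.4002 12.5289 14.7244] v=[1.9527 -3.7213 1.6115 0.1569]
Step 6: x=[4.6506 4.8496 12.6235 14.8764] v=[1.2161 -2.2025 0.3782 0.6080]
Step 7: x=[4.7171 4.7724 12.3730 15.1376] v=[0.2659 -0.3088 -1.0021 1.0448]
Max displacement = 3.2276

Answer: 3.2276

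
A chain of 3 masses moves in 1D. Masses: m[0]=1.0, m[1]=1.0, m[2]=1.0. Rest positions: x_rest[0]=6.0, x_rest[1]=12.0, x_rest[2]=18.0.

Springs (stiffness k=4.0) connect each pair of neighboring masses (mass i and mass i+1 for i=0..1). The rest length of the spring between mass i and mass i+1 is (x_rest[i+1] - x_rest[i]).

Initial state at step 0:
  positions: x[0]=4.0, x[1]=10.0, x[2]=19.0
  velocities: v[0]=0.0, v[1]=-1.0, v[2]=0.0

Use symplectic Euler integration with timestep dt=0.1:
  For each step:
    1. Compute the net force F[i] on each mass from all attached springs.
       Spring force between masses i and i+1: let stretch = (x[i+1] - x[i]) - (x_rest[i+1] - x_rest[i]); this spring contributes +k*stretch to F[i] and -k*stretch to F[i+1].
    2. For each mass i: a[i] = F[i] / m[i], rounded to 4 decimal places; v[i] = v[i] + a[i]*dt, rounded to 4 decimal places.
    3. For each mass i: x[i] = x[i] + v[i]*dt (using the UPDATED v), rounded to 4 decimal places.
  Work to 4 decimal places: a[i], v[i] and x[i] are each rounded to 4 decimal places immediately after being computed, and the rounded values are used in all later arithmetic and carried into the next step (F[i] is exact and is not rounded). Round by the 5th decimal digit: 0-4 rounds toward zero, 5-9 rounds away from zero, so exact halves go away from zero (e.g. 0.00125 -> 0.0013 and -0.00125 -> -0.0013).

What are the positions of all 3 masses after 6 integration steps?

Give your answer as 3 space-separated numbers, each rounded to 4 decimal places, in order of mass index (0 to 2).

Answer: 4.1607 11.2783 16.9609

Derivation:
Step 0: x=[4.0000 10.0000 19.0000] v=[0.0000 -1.0000 0.0000]
Step 1: x=[4.0000 10.0200 18.8800] v=[0.0000 0.2000 -1.2000]
Step 2: x=[4.0008 10.1536 18.6456] v=[0.0080 1.3360 -2.3440]
Step 3: x=[4.0077 10.3808 18.3115] v=[0.0691 2.2717 -3.3408]
Step 4: x=[4.0295 10.6703 17.9002] v=[0.2183 2.8947 -4.1131]
Step 5: x=[4.0770 10.9833 17.4397] v=[0.4746 3.1303 -4.6051]
Step 6: x=[4.1607 11.2783 16.9609] v=[0.8371 2.9503 -4.7877]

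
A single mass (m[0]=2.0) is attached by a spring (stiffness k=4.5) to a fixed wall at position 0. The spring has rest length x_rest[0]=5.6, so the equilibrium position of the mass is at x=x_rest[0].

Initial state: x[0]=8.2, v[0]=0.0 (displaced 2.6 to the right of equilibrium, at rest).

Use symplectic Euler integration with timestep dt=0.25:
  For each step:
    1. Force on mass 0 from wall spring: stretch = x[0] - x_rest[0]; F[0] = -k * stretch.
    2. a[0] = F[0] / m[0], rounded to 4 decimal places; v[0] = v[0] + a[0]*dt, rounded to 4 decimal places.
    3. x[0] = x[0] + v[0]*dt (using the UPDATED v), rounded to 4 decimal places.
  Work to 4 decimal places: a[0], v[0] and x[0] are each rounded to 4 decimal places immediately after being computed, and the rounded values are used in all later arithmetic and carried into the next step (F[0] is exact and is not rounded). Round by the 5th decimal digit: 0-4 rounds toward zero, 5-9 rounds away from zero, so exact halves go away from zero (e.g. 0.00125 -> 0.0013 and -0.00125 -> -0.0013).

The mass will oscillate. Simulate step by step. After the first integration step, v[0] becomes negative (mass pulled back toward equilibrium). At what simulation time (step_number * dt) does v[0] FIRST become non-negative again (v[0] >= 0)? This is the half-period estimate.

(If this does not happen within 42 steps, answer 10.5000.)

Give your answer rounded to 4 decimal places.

Answer: 2.2500

Derivation:
Step 0: x=[8.2000] v=[0.0000]
Step 1: x=[7.8344] v=[-1.4625]
Step 2: x=[7.1546] v=[-2.7194]
Step 3: x=[6.2561] v=[-3.5939]
Step 4: x=[5.2654] v=[-3.9630]
Step 5: x=[4.3217] v=[-3.7748]
Step 6: x=[3.5578] v=[-3.0558]
Step 7: x=[3.0810] v=[-1.9071]
Step 8: x=[2.9585] v=[-0.4902]
Step 9: x=[3.2074] v=[0.9957]
First v>=0 after going negative at step 9, time=2.2500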